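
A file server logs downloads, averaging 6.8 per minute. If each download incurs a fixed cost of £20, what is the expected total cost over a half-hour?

E[N] = 6.8 × 30 = 204 (a half-hour = 30 minutes); E[cost] = 204 × £20 = £4080.

£4080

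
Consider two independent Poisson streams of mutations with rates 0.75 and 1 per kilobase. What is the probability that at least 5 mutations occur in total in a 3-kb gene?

Independent Poisson processes superpose: combined rate λ = 0.75 + 1 = 1.75 per kilobase.
Over the interval, μ = 1.75 × 3 = 5.25 (a 3-kb gene = 3 kilobases).
P(N ≥ 5) = 1 − P(N ≤ 4) ≈ 0.6022.

0.6022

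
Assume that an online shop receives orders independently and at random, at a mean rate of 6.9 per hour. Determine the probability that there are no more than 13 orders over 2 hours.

Over the interval, μ = 6.9 × 2 = 13.8 (2 hours).
P(N ≤ 13) = Σ_{j=0}^{13} e^(−μ) μ^j/j! ≈ 0.4858.

0.4858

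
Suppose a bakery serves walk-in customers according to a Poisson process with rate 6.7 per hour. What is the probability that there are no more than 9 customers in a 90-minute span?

0.4517

Over the interval, μ = 6.7 × 1.5 = 10.05 (a 90-minute span = 1.5 hours).
P(N ≤ 9) = Σ_{j=0}^{9} e^(−μ) μ^j/j! ≈ 0.4517.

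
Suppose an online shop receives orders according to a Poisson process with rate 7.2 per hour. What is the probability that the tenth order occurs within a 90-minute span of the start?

0.6374

Over the interval, μ = 7.2 × 1.5 = 10.8 (a 90-minute span = 1.5 hours).
The tenth arrival falls in the interval iff at least 10 events occur there: P(S_10 ≤ t) = P(N ≥ 10) = 1 − P(N ≤ 9) ≈ 0.6374.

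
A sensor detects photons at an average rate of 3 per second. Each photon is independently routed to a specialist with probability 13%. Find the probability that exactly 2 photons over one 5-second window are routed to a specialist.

Thinning: the photons that are routed to a specialist themselves form a Poisson process with rate 0.13 × 3 = 0.39 per second.
Over the interval, μ = 0.39 × 5 = 1.95 (a 5-second window = 5 seconds).
P(N = 2) = e^(−1.95) · 1.95^2/2! ≈ 0.2705.

0.2705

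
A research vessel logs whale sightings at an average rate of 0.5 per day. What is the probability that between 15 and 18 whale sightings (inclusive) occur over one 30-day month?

0.3538

Over the interval, μ = 0.5 × 30 = 15 (a 30-day month = 30 days).
P(15 ≤ N ≤ 18) = Σ_{j=15}^{18} e^(−15) · 15^j/j! ≈ 0.3538.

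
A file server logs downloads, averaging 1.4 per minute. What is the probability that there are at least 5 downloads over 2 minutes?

Over the interval, μ = 1.4 × 2 = 2.8 (2 minutes).
P(N ≥ 5) = 1 − P(N ≤ 4) = 1 − Σ_{j=0}^{4} e^(−μ) μ^j/j! ≈ 0.1523.

0.1523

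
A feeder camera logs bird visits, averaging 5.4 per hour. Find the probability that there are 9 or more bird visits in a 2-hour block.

0.7498

Over the interval, μ = 5.4 × 2 = 10.8 (a 2-hour block = 2 hours).
P(N ≥ 9) = 1 − P(N ≤ 8) = 1 − Σ_{j=0}^{8} e^(−μ) μ^j/j! ≈ 0.7498.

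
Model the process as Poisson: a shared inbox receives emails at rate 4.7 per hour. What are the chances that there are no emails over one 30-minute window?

0.0954

Over the interval, μ = 4.7 × 0.5 = 2.35 (a 30-minute window = 0.5 hours).
P(N = 0) = e^(−μ) μ^0/0! = e^(−2.35) · 2.35^0/1 ≈ 0.0954.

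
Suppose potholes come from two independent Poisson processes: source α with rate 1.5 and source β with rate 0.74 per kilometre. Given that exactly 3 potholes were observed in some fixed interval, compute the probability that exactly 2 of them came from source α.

Given the total, each event is independently from source α with probability p = λ_α/(λ_α+λ_β) = 1.5/2.24 ≈ 0.6696.
So K ~ Binomial(3, 1.5/2.24): P(K = 2) = C(3,2) · (1.5/2.24)^2 · (0.74/2.24)^1 ≈ 0.4444.

0.4444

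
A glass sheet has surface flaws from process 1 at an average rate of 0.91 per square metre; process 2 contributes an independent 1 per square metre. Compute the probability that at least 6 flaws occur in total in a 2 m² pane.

0.1874

Independent Poisson processes superpose: combined rate λ = 0.91 + 1 = 1.91 per square metre.
Over the interval, μ = 1.91 × 2 = 3.82 (a 2 m² pane = 2 square metres).
P(N ≥ 6) = 1 − P(N ≤ 5) ≈ 0.1874.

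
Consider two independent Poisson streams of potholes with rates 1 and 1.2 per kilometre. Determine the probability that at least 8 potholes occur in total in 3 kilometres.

0.3419

Independent Poisson processes superpose: combined rate λ = 1 + 1.2 = 2.2 per kilometre.
Over the interval, μ = 2.2 × 3 = 6.6 (3 kilometres).
P(N ≥ 8) = 1 − P(N ≤ 7) ≈ 0.3419.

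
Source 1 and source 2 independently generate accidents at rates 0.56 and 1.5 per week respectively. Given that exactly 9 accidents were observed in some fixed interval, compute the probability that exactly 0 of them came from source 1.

0.0575

Given the total, each event is independently from source 1 with probability p = λ_1/(λ_1+λ_2) = 0.56/2.06 ≈ 0.2718.
So K ~ Binomial(9, 0.56/2.06): P(K = 0) = C(9,0) · (0.56/2.06)^0 · (1.5/2.06)^9 ≈ 0.0575.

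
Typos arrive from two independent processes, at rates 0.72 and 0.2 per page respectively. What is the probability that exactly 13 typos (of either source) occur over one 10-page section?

Independent Poisson processes superpose: combined rate λ = 0.72 + 0.2 = 0.92 per page.
Over the interval, μ = 0.92 × 10 = 9.2 (a 10-page section = 10 pages).
P(N = 13) = e^(−9.2) · 9.2^13/13! ≈ 0.0549.

0.0549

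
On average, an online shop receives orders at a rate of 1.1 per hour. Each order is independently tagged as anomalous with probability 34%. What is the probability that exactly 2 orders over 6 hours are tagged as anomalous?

0.2670

Thinning: the orders that are tagged as anomalous themselves form a Poisson process with rate 0.34 × 1.1 = 0.374 per hour.
Over the interval, μ = 0.374 × 6 = 2.244 (6 hours).
P(N = 2) = e^(−2.244) · 2.244^2/2! ≈ 0.2670.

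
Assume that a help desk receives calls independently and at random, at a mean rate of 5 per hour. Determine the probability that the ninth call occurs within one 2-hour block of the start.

Over the interval, μ = 5 × 2 = 10 (a 2-hour block = 2 hours).
The ninth arrival falls in the interval iff at least 9 events occur there: P(S_9 ≤ t) = P(N ≥ 9) = 1 − P(N ≤ 8) ≈ 0.6672.

0.6672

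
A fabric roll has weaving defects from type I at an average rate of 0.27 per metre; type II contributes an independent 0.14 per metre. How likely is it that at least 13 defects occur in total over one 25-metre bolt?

Independent Poisson processes superpose: combined rate λ = 0.27 + 0.14 = 0.41 per metre.
Over the interval, μ = 0.41 × 25 = 10.25 (a 25-metre bolt = 25 metres).
P(N ≥ 13) = 1 − P(N ≤ 12) ≈ 0.2327.

0.2327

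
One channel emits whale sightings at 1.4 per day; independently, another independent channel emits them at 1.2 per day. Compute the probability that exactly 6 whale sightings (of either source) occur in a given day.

0.0319

Independent Poisson processes superpose: combined rate λ = 1.4 + 1.2 = 2.6 per day.
So μ = 2.6.
P(N = 6) = e^(−2.6) · 2.6^6/6! ≈ 0.0319.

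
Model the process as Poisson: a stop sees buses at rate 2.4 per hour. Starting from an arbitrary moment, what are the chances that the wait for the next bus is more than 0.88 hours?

The wait for the next event is exponential with rate λ = 2.4 per hour.
P(T > 0.88) = e^(−λt) = e^(−2.4 × 0.88) = e^(−2.112) ≈ 0.1210.

0.1210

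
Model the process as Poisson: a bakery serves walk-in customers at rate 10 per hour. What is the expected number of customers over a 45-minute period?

E[N] = λt = 10 × 0.75 = 7.5 (a 45-minute period = 0.75 hours).

7.5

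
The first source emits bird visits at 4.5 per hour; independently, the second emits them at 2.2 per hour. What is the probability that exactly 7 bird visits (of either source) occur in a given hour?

Independent Poisson processes superpose: combined rate λ = 4.5 + 2.2 = 6.7 per hour.
So μ = 6.7.
P(N = 7) = e^(−6.7) · 6.7^7/7! ≈ 0.1480.

0.1480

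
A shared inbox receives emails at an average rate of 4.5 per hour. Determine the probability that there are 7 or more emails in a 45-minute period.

Over the interval, μ = 4.5 × 0.75 = 3.375 (a 45-minute period = 0.75 hours).
P(N ≥ 7) = 1 − P(N ≤ 6) = 1 − Σ_{j=0}^{6} e^(−μ) μ^j/j! ≈ 0.0561.

0.0561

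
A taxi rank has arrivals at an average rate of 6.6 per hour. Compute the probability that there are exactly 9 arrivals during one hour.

0.0891

With mean μ = 6.6 per hour,
P(N = 9) = e^(−μ) μ^9/9! = e^(−6.6) · 6.6^9/362880 ≈ 0.0891.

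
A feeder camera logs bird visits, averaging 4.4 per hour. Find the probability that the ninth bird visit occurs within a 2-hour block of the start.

Over the interval, μ = 4.4 × 2 = 8.8 (a 2-hour block = 2 hours).
The ninth arrival falls in the interval iff at least 9 events occur there: P(S_9 ≤ t) = P(N ≥ 9) = 1 − P(N ≤ 8) ≈ 0.5177.

0.5177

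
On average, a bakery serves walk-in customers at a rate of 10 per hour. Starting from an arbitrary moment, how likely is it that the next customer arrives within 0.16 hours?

Inter-arrival times are exponential with rate λ = 10 per hour.
P(T ≤ 0.16) = 1 − e^(−λt) = 1 − e^(−10 × 0.16) = 1 − e^(−1.6) ≈ 0.7981.

0.7981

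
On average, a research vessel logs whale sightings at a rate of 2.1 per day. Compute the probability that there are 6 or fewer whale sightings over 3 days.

0.5582

Over the interval, μ = 2.1 × 3 = 6.3 (3 days).
P(N ≤ 6) = Σ_{j=0}^{6} e^(−μ) μ^j/j! ≈ 0.5582.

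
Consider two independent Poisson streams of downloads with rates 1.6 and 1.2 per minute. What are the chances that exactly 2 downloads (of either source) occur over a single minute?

Independent Poisson processes superpose: combined rate λ = 1.6 + 1.2 = 2.8 per minute.
So μ = 2.8.
P(N = 2) = e^(−2.8) · 2.8^2/2! ≈ 0.2384.

0.2384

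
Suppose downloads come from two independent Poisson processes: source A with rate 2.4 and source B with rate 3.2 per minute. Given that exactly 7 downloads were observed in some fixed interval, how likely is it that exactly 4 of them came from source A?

Given the total, each event is independently from source A with probability p = λ_A/(λ_A+λ_B) = 2.4/5.6 ≈ 0.4286.
So K ~ Binomial(7, 2.4/5.6): P(K = 4) = C(7,4) · (2.4/5.6)^4 · (3.2/5.6)^3 ≈ 0.2203.

0.2203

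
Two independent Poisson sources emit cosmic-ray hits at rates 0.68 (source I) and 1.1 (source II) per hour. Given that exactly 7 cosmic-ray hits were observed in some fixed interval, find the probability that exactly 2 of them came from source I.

Given the total, each event is independently from source I with probability p = λ_I/(λ_I+λ_II) = 0.68/1.78 ≈ 0.3820.
So K ~ Binomial(7, 0.68/1.78): P(K = 2) = C(7,2) · (0.68/1.78)^2 · (1.1/1.78)^5 ≈ 0.2762.

0.2762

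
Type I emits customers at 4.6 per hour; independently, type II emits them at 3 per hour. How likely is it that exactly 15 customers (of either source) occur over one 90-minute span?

Independent Poisson processes superpose: combined rate λ = 4.6 + 3 = 7.6 per hour.
Over the interval, μ = 7.6 × 1.5 = 11.4 (a 90-minute span = 1.5 hours).
P(N = 15) = e^(−11.4) · 11.4^15/15! ≈ 0.0611.

0.0611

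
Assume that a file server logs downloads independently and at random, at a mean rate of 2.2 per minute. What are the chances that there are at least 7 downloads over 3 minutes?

Over the interval, μ = 2.2 × 3 = 6.6 (3 minutes).
P(N ≥ 7) = 1 − P(N ≤ 6) = 1 − Σ_{j=0}^{6} e^(−μ) μ^j/j! ≈ 0.4892.

0.4892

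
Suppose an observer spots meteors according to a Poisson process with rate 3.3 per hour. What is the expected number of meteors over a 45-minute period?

2.475

E[N] = λt = 3.3 × 0.75 = 2.475 (a 45-minute period = 0.75 hours).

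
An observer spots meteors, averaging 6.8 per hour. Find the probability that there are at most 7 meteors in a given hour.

0.6285

With mean μ = 6.8 per hour,
P(N ≤ 7) = Σ_{j=0}^{7} e^(−μ) μ^j/j! ≈ 0.6285.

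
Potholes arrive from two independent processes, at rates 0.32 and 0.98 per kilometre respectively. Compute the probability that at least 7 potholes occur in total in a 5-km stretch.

Independent Poisson processes superpose: combined rate λ = 0.32 + 0.98 = 1.3 per kilometre.
Over the interval, μ = 1.3 × 5 = 6.5 (a 5-km stretch = 5 kilometres).
P(N ≥ 7) = 1 − P(N ≤ 6) ≈ 0.4735.

0.4735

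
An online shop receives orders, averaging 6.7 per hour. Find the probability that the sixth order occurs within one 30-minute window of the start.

Over the interval, μ = 6.7 × 0.5 = 3.35 (a 30-minute window = 0.5 hours).
The sixth arrival falls in the interval iff at least 6 events occur there: P(S_6 ≤ t) = P(N ≥ 6) = 1 − P(N ≤ 5) ≈ 0.1232.

0.1232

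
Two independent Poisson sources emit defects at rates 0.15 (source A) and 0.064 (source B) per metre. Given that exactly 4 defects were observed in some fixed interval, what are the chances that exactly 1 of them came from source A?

0.0750

Given the total, each event is independently from source A with probability p = λ_A/(λ_A+λ_B) = 0.15/0.214 ≈ 0.7009.
So K ~ Binomial(4, 0.15/0.214): P(K = 1) = C(4,1) · (0.15/0.214)^1 · (0.064/0.214)^3 ≈ 0.0750.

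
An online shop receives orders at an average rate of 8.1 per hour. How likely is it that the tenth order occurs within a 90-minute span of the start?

0.7705

Over the interval, μ = 8.1 × 1.5 = 12.15 (a 90-minute span = 1.5 hours).
The tenth arrival falls in the interval iff at least 10 events occur there: P(S_10 ≤ t) = P(N ≥ 10) = 1 − P(N ≤ 9) ≈ 0.7705.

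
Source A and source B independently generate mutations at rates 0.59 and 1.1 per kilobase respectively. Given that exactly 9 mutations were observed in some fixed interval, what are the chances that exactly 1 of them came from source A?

Given the total, each event is independently from source A with probability p = λ_A/(λ_A+λ_B) = 0.59/1.69 ≈ 0.3491.
So K ~ Binomial(9, 0.59/1.69): P(K = 1) = C(9,1) · (0.59/1.69)^1 · (1.1/1.69)^8 ≈ 0.1012.

0.1012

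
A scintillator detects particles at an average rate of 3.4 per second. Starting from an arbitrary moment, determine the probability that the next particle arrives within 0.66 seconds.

Inter-arrival times are exponential with rate λ = 3.4 per second.
P(T ≤ 0.66) = 1 − e^(−λt) = 1 − e^(−3.4 × 0.66) = 1 − e^(−2.244) ≈ 0.8940.

0.8940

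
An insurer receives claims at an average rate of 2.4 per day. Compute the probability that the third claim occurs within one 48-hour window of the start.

0.8575

Over the interval, μ = 2.4 × 2 = 4.8 (a 48-hour window = 2 days).
The third arrival falls in the interval iff at least 3 events occur there: P(S_3 ≤ t) = P(N ≥ 3) = 1 − P(N ≤ 2) ≈ 0.8575.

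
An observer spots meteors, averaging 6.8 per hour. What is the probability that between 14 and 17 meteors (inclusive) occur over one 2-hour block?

Over the interval, μ = 6.8 × 2 = 13.6 (a 2-hour block = 2 hours).
P(14 ≤ N ≤ 17) = Σ_{j=14}^{17} e^(−13.6) · 13.6^j/j! ≈ 0.3471.

0.3471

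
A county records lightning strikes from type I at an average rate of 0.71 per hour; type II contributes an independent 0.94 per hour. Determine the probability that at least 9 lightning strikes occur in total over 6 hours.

Independent Poisson processes superpose: combined rate λ = 0.71 + 0.94 = 1.65 per hour.
Over the interval, μ = 1.65 × 6 = 9.9 (6 hours).
P(N ≥ 9) = 1 − P(N ≤ 8) ≈ 0.6558.

0.6558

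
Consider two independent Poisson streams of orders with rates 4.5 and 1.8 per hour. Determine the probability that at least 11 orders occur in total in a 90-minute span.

Independent Poisson processes superpose: combined rate λ = 4.5 + 1.8 = 6.3 per hour.
Over the interval, μ = 6.3 × 1.5 = 9.45 (a 90-minute span = 1.5 hours).
P(N ≥ 11) = 1 − P(N ≤ 10) ≈ 0.3485.

0.3485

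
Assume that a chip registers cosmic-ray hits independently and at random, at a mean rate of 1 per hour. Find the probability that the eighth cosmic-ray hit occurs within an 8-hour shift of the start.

0.5470

Over the interval, μ = 1 × 8 = 8 (an 8-hour shift = 8 hours).
The eighth arrival falls in the interval iff at least 8 events occur there: P(S_8 ≤ t) = P(N ≥ 8) = 1 − P(N ≤ 7) ≈ 0.5470.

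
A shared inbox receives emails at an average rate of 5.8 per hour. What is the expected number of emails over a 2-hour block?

11.6

E[N] = λt = 5.8 × 2 = 11.6 (a 2-hour block = 2 hours).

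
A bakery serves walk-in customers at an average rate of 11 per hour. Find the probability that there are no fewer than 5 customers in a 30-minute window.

Over the interval, μ = 11 × 0.5 = 5.5 (a 30-minute window = 0.5 hours).
P(N ≥ 5) = 1 − P(N ≤ 4) = 1 − Σ_{j=0}^{4} e^(−μ) μ^j/j! ≈ 0.6425.

0.6425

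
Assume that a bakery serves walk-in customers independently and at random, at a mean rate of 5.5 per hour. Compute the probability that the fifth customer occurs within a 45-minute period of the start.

0.3956

Over the interval, μ = 5.5 × 0.75 = 4.125 (a 45-minute period = 0.75 hours).
The fifth arrival falls in the interval iff at least 5 events occur there: P(S_5 ≤ t) = P(N ≥ 5) = 1 − P(N ≤ 4) ≈ 0.3956.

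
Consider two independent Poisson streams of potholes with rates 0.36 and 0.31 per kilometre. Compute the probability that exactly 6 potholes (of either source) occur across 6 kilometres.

Independent Poisson processes superpose: combined rate λ = 0.36 + 0.31 = 0.67 per kilometre.
Over the interval, μ = 0.67 × 6 = 4.02 (6 kilometres).
P(N = 6) = e^(−4.02) · 4.02^6/6! ≈ 0.1052.

0.1052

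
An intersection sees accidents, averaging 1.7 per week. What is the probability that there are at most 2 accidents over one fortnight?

0.3397

Over the interval, μ = 1.7 × 2 = 3.4 (a fortnight = 2 weeks).
P(N ≤ 2) = Σ_{j=0}^{2} e^(−μ) μ^j/j! ≈ 0.3397.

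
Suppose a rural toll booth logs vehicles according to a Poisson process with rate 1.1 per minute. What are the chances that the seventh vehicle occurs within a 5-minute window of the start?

0.3140

Over the interval, μ = 1.1 × 5 = 5.5 (a 5-minute window = 5 minutes).
The seventh arrival falls in the interval iff at least 7 events occur there: P(S_7 ≤ t) = P(N ≥ 7) = 1 − P(N ≤ 6) ≈ 0.3140.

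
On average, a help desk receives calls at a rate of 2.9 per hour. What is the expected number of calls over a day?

E[N] = λt = 2.9 × 24 = 69.6 (a day = 24 hours).

69.6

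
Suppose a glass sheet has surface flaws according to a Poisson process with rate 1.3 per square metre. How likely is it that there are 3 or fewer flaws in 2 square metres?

0.7360

Over the interval, μ = 1.3 × 2 = 2.6 (2 square metres).
P(N ≤ 3) = Σ_{j=0}^{3} e^(−μ) μ^j/j! ≈ 0.7360.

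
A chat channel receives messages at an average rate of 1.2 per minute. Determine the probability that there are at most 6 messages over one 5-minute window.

0.6063

Over the interval, μ = 1.2 × 5 = 6 (a 5-minute window = 5 minutes).
P(N ≤ 6) = Σ_{j=0}^{6} e^(−μ) μ^j/j! ≈ 0.6063.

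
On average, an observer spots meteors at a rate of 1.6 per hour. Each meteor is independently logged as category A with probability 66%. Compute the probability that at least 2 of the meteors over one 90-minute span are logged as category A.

Thinning: the meteors that are logged as category A themselves form a Poisson process with rate 0.66 × 1.6 = 1.056 per hour.
Over the interval, μ = 1.056 × 1.5 = 1.584 (a 90-minute span = 1.5 hours).
P(N ≥ 2) = 1 − P(N ≤ 1) ≈ 0.4699.

0.4699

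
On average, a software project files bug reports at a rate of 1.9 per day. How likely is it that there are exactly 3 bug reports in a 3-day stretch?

0.1033

Over the interval, μ = 1.9 × 3 = 5.7 (a 3-day stretch = 3 days).
P(N = 3) = e^(−μ) μ^3/3! = e^(−5.7) · 5.7^3/6 ≈ 0.1033.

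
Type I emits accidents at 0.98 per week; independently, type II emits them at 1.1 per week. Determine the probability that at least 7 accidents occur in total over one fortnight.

0.1280

Independent Poisson processes superpose: combined rate λ = 0.98 + 1.1 = 2.08 per week.
Over the interval, μ = 2.08 × 2 = 4.16 (a fortnight = 2 weeks).
P(N ≥ 7) = 1 − P(N ≤ 6) ≈ 0.1280.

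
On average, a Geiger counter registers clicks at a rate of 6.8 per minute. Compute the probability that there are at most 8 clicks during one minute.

With mean μ = 6.8 per minute,
P(N ≤ 8) = Σ_{j=0}^{8} e^(−μ) μ^j/j! ≈ 0.7548.

0.7548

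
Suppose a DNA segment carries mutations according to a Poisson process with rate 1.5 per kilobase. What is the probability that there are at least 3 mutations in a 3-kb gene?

Over the interval, μ = 1.5 × 3 = 4.5 (a 3-kb gene = 3 kilobases).
P(N ≥ 3) = 1 − P(N ≤ 2) = 1 − Σ_{j=0}^{2} e^(−μ) μ^j/j! ≈ 0.8264.

0.8264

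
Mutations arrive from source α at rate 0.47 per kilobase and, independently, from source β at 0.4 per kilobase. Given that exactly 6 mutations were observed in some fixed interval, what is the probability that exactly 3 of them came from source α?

0.3065

Given the total, each event is independently from source α with probability p = λ_α/(λ_α+λ_β) = 0.47/0.87 ≈ 0.5402.
So K ~ Binomial(6, 0.47/0.87): P(K = 3) = C(6,3) · (0.47/0.87)^3 · (0.4/0.87)^3 ≈ 0.3065.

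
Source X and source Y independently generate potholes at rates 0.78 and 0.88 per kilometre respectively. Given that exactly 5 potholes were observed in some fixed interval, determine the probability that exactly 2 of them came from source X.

Given the total, each event is independently from source X with probability p = λ_X/(λ_X+λ_Y) = 0.78/1.66 ≈ 0.4699.
So K ~ Binomial(5, 0.78/1.66): P(K = 2) = C(5,2) · (0.78/1.66)^2 · (0.88/1.66)^3 ≈ 0.3289.

0.3289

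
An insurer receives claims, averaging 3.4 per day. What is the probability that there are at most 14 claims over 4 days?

Over the interval, μ = 3.4 × 4 = 13.6 (4 days).
P(N ≤ 14) = Σ_{j=0}^{14} e^(−μ) μ^j/j! ≈ 0.6128.

0.6128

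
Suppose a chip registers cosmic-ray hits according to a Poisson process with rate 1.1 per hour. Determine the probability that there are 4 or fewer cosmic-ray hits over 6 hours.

0.2127

Over the interval, μ = 1.1 × 6 = 6.6 (6 hours).
P(N ≤ 4) = Σ_{j=0}^{4} e^(−μ) μ^j/j! ≈ 0.2127.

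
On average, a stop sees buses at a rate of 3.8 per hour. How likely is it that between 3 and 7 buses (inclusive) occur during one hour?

With mean μ = 3.8 per hour,
P(3 ≤ N ≤ 7) = Σ_{j=3}^{7} e^(−3.8) · 3.8^j/j! ≈ 0.6910.

0.6910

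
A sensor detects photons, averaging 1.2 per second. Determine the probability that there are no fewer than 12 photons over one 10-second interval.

Over the interval, μ = 1.2 × 10 = 12 (a 10-second interval = 10 seconds).
P(N ≥ 12) = 1 − P(N ≤ 11) = 1 − Σ_{j=0}^{11} e^(−μ) μ^j/j! ≈ 0.5384.

0.5384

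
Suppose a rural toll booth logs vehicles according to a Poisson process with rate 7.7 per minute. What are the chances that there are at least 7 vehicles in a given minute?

0.6486

With mean μ = 7.7 per minute,
P(N ≥ 7) = 1 − P(N ≤ 6) = 1 − Σ_{j=0}^{6} e^(−μ) μ^j/j! ≈ 0.6486.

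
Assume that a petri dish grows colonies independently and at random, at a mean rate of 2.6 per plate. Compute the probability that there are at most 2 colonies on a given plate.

With mean μ = 2.6 per plate,
P(N ≤ 2) = Σ_{j=0}^{2} e^(−μ) μ^j/j! ≈ 0.5184.

0.5184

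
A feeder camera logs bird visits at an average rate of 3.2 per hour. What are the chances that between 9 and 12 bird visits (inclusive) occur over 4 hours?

0.3760

Over the interval, μ = 3.2 × 4 = 12.8 (4 hours).
P(9 ≤ N ≤ 12) = Σ_{j=9}^{12} e^(−12.8) · 12.8^j/j! ≈ 0.3760.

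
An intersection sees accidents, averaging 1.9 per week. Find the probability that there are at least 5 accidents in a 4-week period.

0.8751

Over the interval, μ = 1.9 × 4 = 7.6 (a 4-week period = 4 weeks).
P(N ≥ 5) = 1 − P(N ≤ 4) = 1 − Σ_{j=0}^{4} e^(−μ) μ^j/j! ≈ 0.8751.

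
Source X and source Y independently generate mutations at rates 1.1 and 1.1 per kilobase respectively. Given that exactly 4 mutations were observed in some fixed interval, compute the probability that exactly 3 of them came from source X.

Given the total, each event is independently from source X with probability p = λ_X/(λ_X+λ_Y) = 1.1/2.2 = 0.5000.
So K ~ Binomial(4, 1.1/2.2): P(K = 3) = C(4,3) · (1.1/2.2)^3 · (1.1/2.2)^1 ≈ 0.2500.

0.2500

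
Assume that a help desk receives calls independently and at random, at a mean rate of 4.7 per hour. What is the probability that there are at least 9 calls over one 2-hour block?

Over the interval, μ = 4.7 × 2 = 9.4 (a 2-hour block = 2 hours).
P(N ≥ 9) = 1 − P(N ≤ 8) = 1 − Σ_{j=0}^{8} e^(−μ) μ^j/j! ≈ 0.5958.

0.5958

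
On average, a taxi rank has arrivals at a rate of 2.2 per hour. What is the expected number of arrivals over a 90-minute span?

3.3

E[N] = λt = 2.2 × 1.5 = 3.3 (a 90-minute span = 1.5 hours).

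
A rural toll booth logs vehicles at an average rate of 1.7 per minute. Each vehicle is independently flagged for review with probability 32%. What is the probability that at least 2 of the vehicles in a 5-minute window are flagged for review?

Thinning: the vehicles that are flagged for review themselves form a Poisson process with rate 0.32 × 1.7 = 0.544 per minute.
Over the interval, μ = 0.544 × 5 = 2.72 (a 5-minute window = 5 minutes).
P(N ≥ 2) = 1 − P(N ≤ 1) ≈ 0.7549.

0.7549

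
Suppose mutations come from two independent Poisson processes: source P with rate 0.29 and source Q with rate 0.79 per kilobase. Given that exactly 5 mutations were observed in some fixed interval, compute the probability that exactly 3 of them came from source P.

0.1036

Given the total, each event is independently from source P with probability p = λ_P/(λ_P+λ_Q) = 0.29/1.08 ≈ 0.2685.
So K ~ Binomial(5, 0.29/1.08): P(K = 3) = C(5,3) · (0.29/1.08)^3 · (0.79/1.08)^2 ≈ 0.1036.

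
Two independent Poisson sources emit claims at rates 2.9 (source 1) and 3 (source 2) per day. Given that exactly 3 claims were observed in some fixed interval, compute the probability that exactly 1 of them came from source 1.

Given the total, each event is independently from source 1 with probability p = λ_1/(λ_1+λ_2) = 2.9/5.9 ≈ 0.4915.
So K ~ Binomial(3, 2.9/5.9): P(K = 1) = C(3,1) · (2.9/5.9)^1 · (3/5.9)^2 ≈ 0.3812.

0.3812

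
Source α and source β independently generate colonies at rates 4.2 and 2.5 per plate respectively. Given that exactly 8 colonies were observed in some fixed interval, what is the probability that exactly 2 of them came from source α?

0.0297

Given the total, each event is independently from source α with probability p = λ_α/(λ_α+λ_β) = 4.2/6.7 ≈ 0.6269.
So K ~ Binomial(8, 4.2/6.7): P(K = 2) = C(8,2) · (4.2/6.7)^2 · (2.5/6.7)^6 ≈ 0.0297.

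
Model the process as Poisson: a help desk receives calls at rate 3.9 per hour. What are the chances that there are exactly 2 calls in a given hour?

With mean μ = 3.9 per hour,
P(N = 2) = e^(−μ) μ^2/2! = e^(−3.9) · 3.9^2/2 ≈ 0.1539.

0.1539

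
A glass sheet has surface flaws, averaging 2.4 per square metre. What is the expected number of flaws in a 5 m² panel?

12

E[N] = λt = 2.4 × 5 = 12 (a 5 m² panel = 5 square metres).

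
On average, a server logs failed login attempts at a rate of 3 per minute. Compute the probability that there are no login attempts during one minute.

0.0498

With mean μ = 3 per minute,
P(N = 0) = e^(−μ) μ^0/0! = e^(−3) · 3^0/1 ≈ 0.0498.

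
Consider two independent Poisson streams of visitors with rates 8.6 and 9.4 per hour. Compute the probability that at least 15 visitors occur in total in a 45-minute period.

Independent Poisson processes superpose: combined rate λ = 8.6 + 9.4 = 18 per hour.
Over the interval, μ = 18 × 0.75 = 13.5 (a 45-minute period = 0.75 hours).
P(N ≥ 15) = 1 − P(N ≤ 14) ≈ 0.3767.

0.3767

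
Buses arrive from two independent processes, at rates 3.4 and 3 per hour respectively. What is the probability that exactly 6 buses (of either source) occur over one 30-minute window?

Independent Poisson processes superpose: combined rate λ = 3.4 + 3 = 6.4 per hour.
Over the interval, μ = 6.4 × 0.5 = 3.2 (a 30-minute window = 0.5 hours).
P(N = 6) = e^(−3.2) · 3.2^6/6! ≈ 0.0608.

0.0608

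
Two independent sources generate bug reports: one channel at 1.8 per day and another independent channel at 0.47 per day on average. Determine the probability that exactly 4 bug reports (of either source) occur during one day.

0.1143

Independent Poisson processes superpose: combined rate λ = 1.8 + 0.47 = 2.27 per day.
So μ = 2.27.
P(N = 4) = e^(−2.27) · 2.27^4/4! ≈ 0.1143.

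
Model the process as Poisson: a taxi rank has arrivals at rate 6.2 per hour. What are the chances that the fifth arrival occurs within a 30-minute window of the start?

0.2018

Over the interval, μ = 6.2 × 0.5 = 3.1 (a 30-minute window = 0.5 hours).
The fifth arrival falls in the interval iff at least 5 events occur there: P(S_5 ≤ t) = P(N ≥ 5) = 1 − P(N ≤ 4) ≈ 0.2018.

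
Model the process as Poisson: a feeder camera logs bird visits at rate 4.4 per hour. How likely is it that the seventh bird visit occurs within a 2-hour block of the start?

Over the interval, μ = 4.4 × 2 = 8.8 (a 2-hour block = 2 hours).
The seventh arrival falls in the interval iff at least 7 events occur there: P(S_7 ≤ t) = P(N ≥ 7) = 1 − P(N ≤ 6) ≈ 0.7744.

0.7744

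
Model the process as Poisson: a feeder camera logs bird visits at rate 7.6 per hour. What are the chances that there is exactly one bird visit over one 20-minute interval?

0.2011

Over the interval, μ = 7.6 × 1/3 ≈ 2.53333 (a 20-minute interval = 1/3 hours).
P(N = 1) = e^(−μ) μ^1/1! = e^(−2.53333) · 2.53333^1/1 ≈ 0.2011.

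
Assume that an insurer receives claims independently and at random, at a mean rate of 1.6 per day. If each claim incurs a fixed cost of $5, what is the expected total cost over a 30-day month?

$240

E[N] = 1.6 × 30 = 48 (a 30-day month = 30 days); E[cost] = 48 × $5 = $240.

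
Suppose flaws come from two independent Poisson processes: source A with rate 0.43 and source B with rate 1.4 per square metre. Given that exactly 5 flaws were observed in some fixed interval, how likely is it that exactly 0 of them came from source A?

0.2621

Given the total, each event is independently from source A with probability p = λ_A/(λ_A+λ_B) = 0.43/1.83 ≈ 0.2350.
So K ~ Binomial(5, 0.43/1.83): P(K = 0) = C(5,0) · (0.43/1.83)^0 · (1.4/1.83)^5 ≈ 0.2621.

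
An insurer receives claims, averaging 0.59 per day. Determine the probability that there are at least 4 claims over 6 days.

Over the interval, μ = 0.59 × 6 = 3.54 (6 days).
P(N ≥ 4) = 1 − P(N ≤ 3) = 1 − Σ_{j=0}^{3} e^(−μ) μ^j/j! ≈ 0.4720.

0.4720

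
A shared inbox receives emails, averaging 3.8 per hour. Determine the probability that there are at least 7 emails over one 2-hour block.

Over the interval, μ = 3.8 × 2 = 7.6 (a 2-hour block = 2 hours).
P(N ≥ 7) = 1 − P(N ≤ 6) = 1 − Σ_{j=0}^{6} e^(−μ) μ^j/j! ≈ 0.6354.

0.6354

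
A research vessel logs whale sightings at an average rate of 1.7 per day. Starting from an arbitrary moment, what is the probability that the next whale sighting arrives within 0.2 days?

Inter-arrival times are exponential with rate λ = 1.7 per day.
P(T ≤ 0.2) = 1 − e^(−λt) = 1 − e^(−1.7 × 0.2) = 1 − e^(−0.34) ≈ 0.2882.

0.2882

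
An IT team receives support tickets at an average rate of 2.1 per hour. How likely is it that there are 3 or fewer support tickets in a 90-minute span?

0.6137

Over the interval, μ = 2.1 × 1.5 = 3.15 (a 90-minute span = 1.5 hours).
P(N ≤ 3) = Σ_{j=0}^{3} e^(−μ) μ^j/j! ≈ 0.6137.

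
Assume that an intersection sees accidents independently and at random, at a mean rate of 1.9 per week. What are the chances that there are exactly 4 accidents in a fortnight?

0.1944

Over the interval, μ = 1.9 × 2 = 3.8 (a fortnight = 2 weeks).
P(N = 4) = e^(−μ) μ^4/4! = e^(−3.8) · 3.8^4/24 ≈ 0.1944.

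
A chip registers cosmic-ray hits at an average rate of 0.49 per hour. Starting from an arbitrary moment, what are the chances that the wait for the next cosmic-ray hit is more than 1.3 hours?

The wait for the next event is exponential with rate λ = 0.49 per hour.
P(T > 1.3) = e^(−λt) = e^(−0.49 × 1.3) = e^(−0.637) ≈ 0.5289.

0.5289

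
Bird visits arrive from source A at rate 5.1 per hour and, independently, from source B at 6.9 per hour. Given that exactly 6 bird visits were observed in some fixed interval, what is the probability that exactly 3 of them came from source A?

Given the total, each event is independently from source A with probability p = λ_A/(λ_A+λ_B) = 5.1/12 = 0.4250.
So K ~ Binomial(6, 5.1/12): P(K = 3) = C(6,3) · (5.1/12)^3 · (6.9/12)^3 ≈ 0.2919.

0.2919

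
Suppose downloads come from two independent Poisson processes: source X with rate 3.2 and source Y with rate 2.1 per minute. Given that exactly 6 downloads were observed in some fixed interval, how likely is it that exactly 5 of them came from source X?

Given the total, each event is independently from source X with probability p = λ_X/(λ_X+λ_Y) = 3.2/5.3 ≈ 0.6038.
So K ~ Binomial(6, 3.2/5.3): P(K = 5) = C(6,5) · (3.2/5.3)^5 · (2.1/5.3)^1 ≈ 0.1908.

0.1908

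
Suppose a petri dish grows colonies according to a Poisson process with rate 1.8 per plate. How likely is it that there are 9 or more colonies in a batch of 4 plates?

0.2973

Over the interval, μ = 1.8 × 4 = 7.2 (a batch of 4 plates = 4 plates).
P(N ≥ 9) = 1 − P(N ≤ 8) = 1 − Σ_{j=0}^{8} e^(−μ) μ^j/j! ≈ 0.2973.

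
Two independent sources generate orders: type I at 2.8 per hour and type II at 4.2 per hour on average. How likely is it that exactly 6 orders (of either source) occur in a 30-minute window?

0.0771

Independent Poisson processes superpose: combined rate λ = 2.8 + 4.2 = 7 per hour.
Over the interval, μ = 7 × 0.5 = 3.5 (a 30-minute window = 0.5 hours).
P(N = 6) = e^(−3.5) · 3.5^6/6! ≈ 0.0771.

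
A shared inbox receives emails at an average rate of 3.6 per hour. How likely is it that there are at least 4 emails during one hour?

With mean μ = 3.6 per hour,
P(N ≥ 4) = 1 − P(N ≤ 3) = 1 − Σ_{j=0}^{3} e^(−μ) μ^j/j! ≈ 0.4848.

0.4848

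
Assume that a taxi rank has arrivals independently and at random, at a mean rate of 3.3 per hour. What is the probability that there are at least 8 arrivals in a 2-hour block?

Over the interval, μ = 3.3 × 2 = 6.6 (a 2-hour block = 2 hours).
P(N ≥ 8) = 1 − P(N ≤ 7) = 1 − Σ_{j=0}^{7} e^(−μ) μ^j/j! ≈ 0.3419.

0.3419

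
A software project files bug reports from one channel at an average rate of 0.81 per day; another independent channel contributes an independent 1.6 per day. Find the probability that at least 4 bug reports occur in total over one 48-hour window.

Independent Poisson processes superpose: combined rate λ = 0.81 + 1.6 = 2.41 per day.
Over the interval, μ = 2.41 × 2 = 4.82 (a 48-hour window = 2 days).
P(N ≥ 4) = 1 − P(N ≤ 3) ≈ 0.7088.

0.7088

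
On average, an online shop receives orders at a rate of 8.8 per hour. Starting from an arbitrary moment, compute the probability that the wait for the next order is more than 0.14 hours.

0.2917

The wait for the next event is exponential with rate λ = 8.8 per hour.
P(T > 0.14) = e^(−λt) = e^(−8.8 × 0.14) = e^(−1.232) ≈ 0.2917.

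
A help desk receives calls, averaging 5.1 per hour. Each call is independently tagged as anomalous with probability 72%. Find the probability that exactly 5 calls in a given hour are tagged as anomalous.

Thinning: the calls that are tagged as anomalous themselves form a Poisson process with rate 0.72 × 5.1 = 3.672 per hour.
So μ = 3.672.
P(N = 5) = e^(−3.672) · 3.672^5/5! ≈ 0.1414.

0.1414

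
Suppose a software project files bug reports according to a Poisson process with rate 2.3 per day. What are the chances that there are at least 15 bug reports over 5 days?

0.1847

Over the interval, μ = 2.3 × 5 = 11.5 (5 days).
P(N ≥ 15) = 1 − P(N ≤ 14) = 1 − Σ_{j=0}^{14} e^(−μ) μ^j/j! ≈ 0.1847.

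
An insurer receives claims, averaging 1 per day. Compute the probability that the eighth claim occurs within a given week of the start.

Over the interval, μ = 1 × 7 = 7 (a week = 7 days).
The eighth arrival falls in the interval iff at least 8 events occur there: P(S_8 ≤ t) = P(N ≥ 8) = 1 − P(N ≤ 7) ≈ 0.4013.

0.4013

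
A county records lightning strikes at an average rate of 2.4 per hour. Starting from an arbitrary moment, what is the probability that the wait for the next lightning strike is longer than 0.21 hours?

The wait for the next event is exponential with rate λ = 2.4 per hour.
P(T > 0.21) = e^(−λt) = e^(−2.4 × 0.21) = e^(−0.504) ≈ 0.6041.

0.6041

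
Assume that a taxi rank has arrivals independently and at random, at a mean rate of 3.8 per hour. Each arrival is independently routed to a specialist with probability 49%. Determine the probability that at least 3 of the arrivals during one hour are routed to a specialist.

0.2860

Thinning: the arrivals that are routed to a specialist themselves form a Poisson process with rate 0.49 × 3.8 = 1.862 per hour.
So μ = 1.862.
P(N ≥ 3) = 1 − P(N ≤ 2) ≈ 0.2860.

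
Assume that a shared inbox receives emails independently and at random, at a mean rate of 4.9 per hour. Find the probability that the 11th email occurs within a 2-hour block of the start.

Over the interval, μ = 4.9 × 2 = 9.8 (a 2-hour block = 2 hours).
The 11th arrival falls in the interval iff at least 11 events occur there: P(S_11 ≤ t) = P(N ≥ 11) = 1 − P(N ≤ 10) ≈ 0.3920.

0.3920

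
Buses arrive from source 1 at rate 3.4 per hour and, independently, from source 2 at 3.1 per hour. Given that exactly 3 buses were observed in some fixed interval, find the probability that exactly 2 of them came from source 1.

Given the total, each event is independently from source 1 with probability p = λ_1/(λ_1+λ_2) = 3.4/6.5 ≈ 0.5231.
So K ~ Binomial(3, 3.4/6.5): P(K = 2) = C(3,2) · (3.4/6.5)^2 · (3.1/6.5)^1 ≈ 0.3915.

0.3915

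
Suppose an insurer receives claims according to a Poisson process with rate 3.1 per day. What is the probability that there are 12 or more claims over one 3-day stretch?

Over the interval, μ = 3.1 × 3 = 9.3 (a 3-day stretch = 3 days).
P(N ≥ 12) = 1 − P(N ≤ 11) = 1 − Σ_{j=0}^{11} e^(−μ) μ^j/j! ≈ 0.2270.

0.2270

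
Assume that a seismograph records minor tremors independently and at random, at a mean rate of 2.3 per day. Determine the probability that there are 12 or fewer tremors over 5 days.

Over the interval, μ = 2.3 × 5 = 11.5 (5 days).
P(N ≤ 12) = Σ_{j=0}^{12} e^(−μ) μ^j/j! ≈ 0.6329.

0.6329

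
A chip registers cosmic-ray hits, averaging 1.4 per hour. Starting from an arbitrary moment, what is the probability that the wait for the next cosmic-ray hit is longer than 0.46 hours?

The wait for the next event is exponential with rate λ = 1.4 per hour.
P(T > 0.46) = e^(−λt) = e^(−1.4 × 0.46) = e^(−0.644) ≈ 0.5252.

0.5252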